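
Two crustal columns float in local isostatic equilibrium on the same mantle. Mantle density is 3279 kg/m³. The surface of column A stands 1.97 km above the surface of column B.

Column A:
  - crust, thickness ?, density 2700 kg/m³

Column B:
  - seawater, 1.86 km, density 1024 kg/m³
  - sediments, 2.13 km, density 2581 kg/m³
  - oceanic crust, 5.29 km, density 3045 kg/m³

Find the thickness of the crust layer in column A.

Take the compensation level at the base of the deeper column (depth z_c below the surface of column A) and equate Σ ρ_i t_i down to z_c; mantle fills any gap and the z_c terms cancel.
Column A: x×2700 + (z_c − 0 − x)×3279
Column B: 1.97×0 + 1.86×1024 + 2.13×2581 + 5.29×3045 + (z_c − 1.97 − 9.28)×3279
The z_c×3279 term appears on both sides and cancels. Collect the known terms of each column as K = Σ(ρt)_known − 3279 × (depth of known layers): K_A = 0 − 3279×0 = 0; K_B = 23510.22 − 3279×(1.97 + 9.28) = −13378.53.
Balance: K_A − x×(3279 − 2700) = K_B, so x = (K_A − K_B)/(3279 − 2700) = 13378.5/579 = 23.1 km.

23.1 km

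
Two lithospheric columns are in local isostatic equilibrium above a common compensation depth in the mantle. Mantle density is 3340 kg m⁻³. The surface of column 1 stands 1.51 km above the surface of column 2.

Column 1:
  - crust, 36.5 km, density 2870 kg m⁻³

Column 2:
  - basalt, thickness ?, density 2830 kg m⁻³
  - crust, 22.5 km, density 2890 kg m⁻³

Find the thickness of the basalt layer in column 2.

3.9 km

Take the compensation level at the base of the deeper column (depth z_c below the surface of column 1) and equate Σ ρ_i t_i down to z_c; mantle fills any gap and the z_c terms cancel.
Column 1: 36.5×2870 + (z_c − 36.5)×3340
Column 2: 1.51×0 + x×2830 + 22.5×2890 + (z_c − 1.51 − 22.5 − x)×3340
The z_c×3340 term appears on both sides and cancels. Collect the known terms of each column as K = Σ(ρt)_known − 3340 × (depth of known layers): K_1 = 104755 − 3340×36.5 = −17155; K_2 = 65025 − 3340×(1.51 + 22.5) = −15168.4.
Balance: K_1 = K_2 − x×(3340 − 2830), so x = (K_2 − K_1)/(3340 − 2830) = 1986.6/510 = 3.9 km.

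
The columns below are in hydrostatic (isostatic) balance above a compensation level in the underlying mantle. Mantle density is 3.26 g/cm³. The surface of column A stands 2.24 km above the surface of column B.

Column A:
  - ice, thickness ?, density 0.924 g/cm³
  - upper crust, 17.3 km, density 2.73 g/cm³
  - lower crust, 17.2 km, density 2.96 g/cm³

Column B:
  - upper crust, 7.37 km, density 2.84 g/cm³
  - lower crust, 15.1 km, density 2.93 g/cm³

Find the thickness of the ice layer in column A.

Take the compensation level at the base of the deeper column (depth z_c below the surface of column A) and equate Σ ρ_i t_i down to z_c; mantle fills any gap and the z_c terms cancel.
Column A: x×0.924 + 17.3×2.73 + 17.2×2.96 + (z_c − 34.5 − x)×3.26
Column B: 2.24×0 + 7.37×2.84 + 15.1×2.93 + (z_c − 2.24 − 22.47)×3.26
The z_c×3.26 term appears on both sides and cancels. Collect the known terms of each column as K = Σ(ρt)_known − 3.26 × (depth of known layers): K_A = 98.141 − 3.26×34.5 = −14.329; K_B = 65.1738 − 3.26×(2.24 + 22.47) = −15.3808.
Balance: K_A − x×(3.26 − 0.924) = K_B, so x = (K_A − K_B)/(3.26 − 0.924) = 1.0518/2.336 = 0.45 km.

0.45 km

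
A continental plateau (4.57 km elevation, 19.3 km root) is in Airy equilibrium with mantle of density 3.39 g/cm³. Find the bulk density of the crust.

2.74 g/cm³

ρ_c h = (ρ_m − ρ_c) r → ρ_c (h + r) = ρ_m r → ρ_c = ρ_m r / (h + r).
ρ_c = 3.39 × 19.3 km / (4.57 km + 19.3 km) = 2.74 g/cm³.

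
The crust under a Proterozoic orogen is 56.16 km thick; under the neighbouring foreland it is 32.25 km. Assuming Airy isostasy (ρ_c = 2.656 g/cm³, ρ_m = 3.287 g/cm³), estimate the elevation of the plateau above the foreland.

4.59 km

Excess crust Δ = 56.16 km − 32.25 km = 23.91 km, split between elevation h and root r with h + r = Δ.
Airy balance ρ_c h = (ρ_m − ρ_c) r gives r = h ρ_c/(ρ_m − ρ_c), so h (1 + ρ_c/(ρ_m − ρ_c)) = Δ, i.e. h = Δ (ρ_m − ρ_c)/ρ_m.
h = 23.91 km × 0.631/3.287 = 4.59 km.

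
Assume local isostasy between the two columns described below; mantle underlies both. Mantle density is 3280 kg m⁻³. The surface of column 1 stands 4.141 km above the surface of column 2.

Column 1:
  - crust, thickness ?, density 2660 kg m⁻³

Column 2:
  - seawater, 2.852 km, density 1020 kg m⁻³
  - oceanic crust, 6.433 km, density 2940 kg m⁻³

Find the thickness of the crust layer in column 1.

35.8 km

Take the compensation level at the base of the deeper column (depth z_c below the surface of column 1) and equate Σ ρ_i t_i down to z_c; mantle fills any gap and the z_c terms cancel.
Column 1: x×2660 + (z_c − 0 − x)×3280
Column 2: 4.141×0 + 2.852×1020 + 6.433×2940 + (z_c − 4.141 − 9.285)×3280
The z_c×3280 term appears on both sides and cancels. Collect the known terms of each column as K = Σ(ρt)_known − 3280 × (depth of known layers): K_1 = 0 − 3280×0 = 0; K_2 = 21822.06 − 3280×(4.141 + 9.285) = −22215.22.
Balance: K_1 − x×(3280 − 2660) = K_2, so x = (K_1 − K_2)/(3280 − 2660) = 22215.2/620 = 35.8 km.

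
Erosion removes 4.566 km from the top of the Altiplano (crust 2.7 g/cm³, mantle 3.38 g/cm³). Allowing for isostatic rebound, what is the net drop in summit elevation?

0.919 km

Rebound u = e ρ_c/ρ_m = 4.566 km × 2.7/3.38 = 3.647 km.
Net surface drop = e − u = 4.566 km − 3.647 km = e (ρ_m − ρ_c)/ρ_m = 0.919 km.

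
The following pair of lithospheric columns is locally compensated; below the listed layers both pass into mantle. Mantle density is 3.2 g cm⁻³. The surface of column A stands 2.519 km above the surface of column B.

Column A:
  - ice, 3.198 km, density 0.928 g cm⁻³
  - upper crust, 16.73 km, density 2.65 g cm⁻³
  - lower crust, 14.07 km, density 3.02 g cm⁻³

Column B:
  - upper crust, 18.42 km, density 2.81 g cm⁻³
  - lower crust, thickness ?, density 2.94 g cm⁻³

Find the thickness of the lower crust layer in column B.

14.4 km

Take the compensation level at the base of the deeper column (depth z_c below the surface of column A) and equate Σ ρ_i t_i down to z_c; mantle fills any gap and the z_c terms cancel.
Column A: 3.198×0.928 + 16.73×2.65 + 14.07×3.02 + (z_c − 33.998)×3.2
Column B: 2.519×0 + 18.42×2.81 + x×2.94 + (z_c − 2.519 − 18.42 − x)×3.2
The z_c×3.2 term appears on both sides and cancels. Collect the known terms of each column as K = Σ(ρt)_known − 3.2 × (depth of known layers): K_A = 89.793644 − 3.2×33.998 = −18.999956; K_B = 51.7602 − 3.2×(2.519 + 18.42) = −15.2446.
Balance: K_A = K_B − x×(3.2 − 2.94), so x = (K_B − K_A)/(3.2 − 2.94) = 3.75536/0.26 = 14.4 km.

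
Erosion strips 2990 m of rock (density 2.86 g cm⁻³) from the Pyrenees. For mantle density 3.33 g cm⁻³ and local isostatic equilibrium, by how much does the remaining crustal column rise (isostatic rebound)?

2570 m

Unloading: uplift u = e ρ_c/ρ_m = 2990 m × 2.86/3.33 = 2570 m.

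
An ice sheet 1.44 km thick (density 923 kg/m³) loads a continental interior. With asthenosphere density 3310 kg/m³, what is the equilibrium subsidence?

0.402 km

Equating mass per unit area of the two columns: the ice load ρ_ice t is balanced by mantle displaced below, ρ_m s.
s = t ρ_ice / ρ_m = 1.44 km × 923/3310 = 0.402 km.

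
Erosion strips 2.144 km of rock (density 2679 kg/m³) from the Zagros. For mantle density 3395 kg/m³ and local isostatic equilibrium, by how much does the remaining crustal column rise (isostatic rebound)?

Unloading: uplift u = e ρ_c/ρ_m = 2.144 km × 2679/3395 = 1.69 km.

1.69 km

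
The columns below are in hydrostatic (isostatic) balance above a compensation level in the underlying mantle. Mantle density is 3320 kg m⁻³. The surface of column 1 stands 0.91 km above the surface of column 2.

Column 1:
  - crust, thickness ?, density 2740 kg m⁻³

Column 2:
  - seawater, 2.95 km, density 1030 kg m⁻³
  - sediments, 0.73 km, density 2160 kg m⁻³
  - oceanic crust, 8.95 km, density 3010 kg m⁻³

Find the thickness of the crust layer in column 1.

23.1 km

Take the compensation level at the base of the deeper column (depth z_c below the surface of column 1) and equate Σ ρ_i t_i down to z_c; mantle fills any gap and the z_c terms cancel.
Column 1: x×2740 + (z_c − 0 − x)×3320
Column 2: 0.91×0 + 2.95×1030 + 0.73×2160 + 8.95×3010 + (z_c − 0.91 − 12.63)×3320
The z_c×3320 term appears on both sides and cancels. Collect the known terms of each column as K = Σ(ρt)_known − 3320 × (depth of known layers): K_1 = 0 − 3320×0 = 0; K_2 = 31554.8 − 3320×(0.91 + 12.63) = −13398.
Balance: K_1 − x×(3320 − 2740) = K_2, so x = (K_1 − K_2)/(3320 − 2740) = 13398/580 = 23.1 km.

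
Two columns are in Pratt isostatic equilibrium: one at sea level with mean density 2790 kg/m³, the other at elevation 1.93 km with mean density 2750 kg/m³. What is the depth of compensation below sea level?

133 km

ρ_ref D = ρ (D + h) → D (ρ_ref − ρ) = ρ h.
D = ρ h/(ρ_ref − ρ) = 2750 × 1.93 km/(2790 − 2750) = 133 km.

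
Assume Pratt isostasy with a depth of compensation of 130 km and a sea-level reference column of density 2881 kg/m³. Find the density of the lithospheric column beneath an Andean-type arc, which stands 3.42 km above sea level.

Pratt balance: ρ_ref D = ρ (D + h).
ρ = ρ_ref D/(D + h) = 2881 × 130 km/(130 km + 3.42 km) = 2810 kg/m³.

2810 kg/m³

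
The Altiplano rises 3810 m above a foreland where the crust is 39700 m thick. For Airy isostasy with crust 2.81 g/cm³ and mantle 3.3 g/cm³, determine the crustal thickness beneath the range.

Root depth r = h ρ_c / (ρ_m − ρ_c) = 3810 m × 2.81 / 0.49 = 21850 m.
Total thickness = T + h + r = 39700 m + 3810 m + 21850 m = 65400 m.

65400 m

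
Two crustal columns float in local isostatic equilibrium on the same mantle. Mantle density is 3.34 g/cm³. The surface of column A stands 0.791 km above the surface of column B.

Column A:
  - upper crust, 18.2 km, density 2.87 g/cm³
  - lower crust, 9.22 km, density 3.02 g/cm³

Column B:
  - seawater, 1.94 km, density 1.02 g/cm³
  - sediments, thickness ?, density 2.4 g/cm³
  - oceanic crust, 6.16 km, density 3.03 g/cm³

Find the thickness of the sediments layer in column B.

Take the compensation level at the base of the deeper column (depth z_c below the surface of column A) and equate Σ ρ_i t_i down to z_c; mantle fills any gap and the z_c terms cancel.
Column A: 18.2×2.87 + 9.22×3.02 + (z_c − 27.42)×3.34
Column B: 0.791×0 + 1.94×1.02 + x×2.4 + 6.16×3.03 + (z_c − 0.791 − 8.1 − x)×3.34
The z_c×3.34 term appears on both sides and cancels. Collect the known terms of each column as K = Σ(ρt)_known − 3.34 × (depth of known layers): K_A = 80.0784 − 3.34×27.42 = −11.5044; K_B = 20.6436 − 3.34×(0.791 + 8.1) = −9.05234.
Balance: K_A = K_B − x×(3.34 − 2.4), so x = (K_B − K_A)/(3.34 − 2.4) = 2.45206/0.94 = 2.61 km.

2.61 km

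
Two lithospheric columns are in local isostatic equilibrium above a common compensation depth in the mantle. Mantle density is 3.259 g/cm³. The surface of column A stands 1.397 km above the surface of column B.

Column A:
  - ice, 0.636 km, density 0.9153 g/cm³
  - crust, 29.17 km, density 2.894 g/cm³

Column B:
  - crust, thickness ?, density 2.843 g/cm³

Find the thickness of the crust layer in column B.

18.2 km

Take the compensation level at the base of the deeper column (depth z_c below the surface of column A) and equate Σ ρ_i t_i down to z_c; mantle fills any gap and the z_c terms cancel.
Column A: 0.636×0.9153 + 29.17×2.894 + (z_c − 29.806)×3.259
Column B: 1.397×0 + x×2.843 + (z_c − 1.397 − 0 − x)×3.259
The z_c×3.259 term appears on both sides and cancels. Collect the known terms of each column as K = Σ(ρt)_known − 3.259 × (depth of known layers): K_A = 85.0001108 − 3.259×29.806 = −12.1376432; K_B = 0 − 3.259×(1.397 + 0) = −4.552823.
Balance: K_A = K_B − x×(3.259 − 2.843), so x = (K_B − K_A)/(3.259 − 2.843) = 7.58482/0.416 = 18.2 km.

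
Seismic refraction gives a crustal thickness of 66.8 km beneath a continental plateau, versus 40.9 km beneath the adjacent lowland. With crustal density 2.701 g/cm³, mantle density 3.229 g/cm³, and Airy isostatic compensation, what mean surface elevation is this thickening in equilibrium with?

Excess crust Δ = 66.8 km − 40.9 km = 25.9 km, split between elevation h and root r with h + r = Δ.
Airy balance ρ_c h = (ρ_m − ρ_c) r gives r = h ρ_c/(ρ_m − ρ_c), so h (1 + ρ_c/(ρ_m − ρ_c)) = Δ, i.e. h = Δ (ρ_m − ρ_c)/ρ_m.
h = 25.9 km × 0.528/3.229 = 4.24 km.

4.24 km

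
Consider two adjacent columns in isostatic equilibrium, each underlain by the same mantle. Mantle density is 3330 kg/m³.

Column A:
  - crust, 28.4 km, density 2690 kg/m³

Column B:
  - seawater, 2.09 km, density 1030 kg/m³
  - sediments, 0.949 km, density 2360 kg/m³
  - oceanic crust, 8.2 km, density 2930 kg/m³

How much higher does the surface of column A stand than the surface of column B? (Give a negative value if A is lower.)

2.75 km

For any compensation level in the mantle, the mantle terms cancel and isostasy reduces to e = (Σt_A − Σt_B) − (Σ(ρt)_A − Σ(ρt)_B) / ρ_m.
Σt_A = 28.4 km; Σt_B = 11.239 km; Σ(ρt)_A = 76396; Σ(ρt)_B = 28418.34 (in km·kg/m³).
e = (28.4 − 11.239) − (76396 − 28418.34) / 3330 = 2.75 km.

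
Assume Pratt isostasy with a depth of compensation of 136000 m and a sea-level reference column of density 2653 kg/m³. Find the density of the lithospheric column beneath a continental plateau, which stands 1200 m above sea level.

2630 kg/m³

Pratt balance: ρ_ref D = ρ (D + h).
ρ = ρ_ref D/(D + h) = 2653 × 136000 m/(136000 m + 1200 m) = 2630 kg/m³.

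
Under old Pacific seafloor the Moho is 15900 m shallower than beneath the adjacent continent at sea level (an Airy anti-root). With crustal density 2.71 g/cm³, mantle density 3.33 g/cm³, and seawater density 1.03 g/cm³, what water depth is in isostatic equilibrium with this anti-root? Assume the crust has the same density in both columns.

5870 m

Replacing a thickness d of crust by seawater at the top must be balanced by replacing crust with mantle at the base: d (ρ_c − ρ_w) = a (ρ_m − ρ_c).
d = a (ρ_m − ρ_c)/(ρ_c − ρ_w) = 15900 m × 0.62/1.68 = 5870 m.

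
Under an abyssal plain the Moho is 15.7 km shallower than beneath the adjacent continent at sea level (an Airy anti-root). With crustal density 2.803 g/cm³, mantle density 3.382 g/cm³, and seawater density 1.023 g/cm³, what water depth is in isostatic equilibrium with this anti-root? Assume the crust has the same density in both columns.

Replacing a thickness d of crust by seawater at the top must be balanced by replacing crust with mantle at the base: d (ρ_c − ρ_w) = a (ρ_m − ρ_c).
d = a (ρ_m − ρ_c)/(ρ_c − ρ_w) = 15.7 km × 0.579/1.78 = 5.11 km.

5.11 km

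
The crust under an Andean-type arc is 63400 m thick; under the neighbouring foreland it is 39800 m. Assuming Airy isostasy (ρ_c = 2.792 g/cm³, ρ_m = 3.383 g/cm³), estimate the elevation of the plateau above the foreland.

4120 m

Excess crust Δ = 63400 m − 39800 m = 23600 m, split between elevation h and root r with h + r = Δ.
Airy balance ρ_c h = (ρ_m − ρ_c) r gives r = h ρ_c/(ρ_m − ρ_c), so h (1 + ρ_c/(ρ_m − ρ_c)) = Δ, i.e. h = Δ (ρ_m − ρ_c)/ρ_m.
h = 23600 m × 0.591/3.383 = 4120 m.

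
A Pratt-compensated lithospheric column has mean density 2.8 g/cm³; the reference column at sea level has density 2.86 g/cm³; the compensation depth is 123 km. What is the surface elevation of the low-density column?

ρ_ref D = ρ (D + h) → h = D (ρ_ref − ρ)/ρ.
h = 123 km × (2.86 − 2.8)/2.8 = 2.64 km.

2.64 km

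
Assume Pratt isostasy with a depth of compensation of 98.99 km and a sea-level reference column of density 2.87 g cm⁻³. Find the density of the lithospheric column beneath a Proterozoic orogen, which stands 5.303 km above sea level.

Pratt balance: ρ_ref D = ρ (D + h).
ρ = ρ_ref D/(D + h) = 2.87 × 98.99 km/(98.99 km + 5.303 km) = 2.72 g cm⁻³.

2.72 g cm⁻³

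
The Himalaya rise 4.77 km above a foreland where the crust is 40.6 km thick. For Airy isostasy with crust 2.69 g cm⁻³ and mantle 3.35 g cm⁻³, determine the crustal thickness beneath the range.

64.8 km

Root depth r = h ρ_c / (ρ_m − ρ_c) = 4.77 km × 2.69 / 0.66 = 19.44 km.
Total thickness = T + h + r = 40.6 km + 4.77 km + 19.44 km = 64.8 km.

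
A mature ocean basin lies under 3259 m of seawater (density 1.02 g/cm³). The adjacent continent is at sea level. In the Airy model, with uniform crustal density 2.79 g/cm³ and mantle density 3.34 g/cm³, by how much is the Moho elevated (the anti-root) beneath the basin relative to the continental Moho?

10500 m

For local isostatic compensation: replacing crust with seawater at the top is compensated by replacing crust with mantle at the base: d (ρ_c − ρ_w) = a (ρ_m − ρ_c).
a = d (ρ_c − ρ_w)/(ρ_m − ρ_c) = 3259 m × 1.77/0.55 = 10500 m.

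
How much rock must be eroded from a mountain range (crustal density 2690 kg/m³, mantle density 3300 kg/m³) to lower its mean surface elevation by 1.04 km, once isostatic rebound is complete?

5.63 km

Net drop Δ = e − u = e − e ρ_c/ρ_m = e (ρ_m − ρ_c)/ρ_m.
e = Δ ρ_m/(ρ_m − ρ_c) = 1.04 km × 3300/610 = 5.63 km.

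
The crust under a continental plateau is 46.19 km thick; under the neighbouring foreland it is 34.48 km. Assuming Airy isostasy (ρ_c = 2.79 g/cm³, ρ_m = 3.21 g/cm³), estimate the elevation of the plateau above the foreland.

1.53 km

Excess crust Δ = 46.19 km − 34.48 km = 11.71 km, split between elevation h and root r with h + r = Δ.
Airy balance ρ_c h = (ρ_m − ρ_c) r gives r = h ρ_c/(ρ_m − ρ_c), so h (1 + ρ_c/(ρ_m − ρ_c)) = Δ, i.e. h = Δ (ρ_m − ρ_c)/ρ_m.
h = 11.71 km × 0.42/3.21 = 1.53 km.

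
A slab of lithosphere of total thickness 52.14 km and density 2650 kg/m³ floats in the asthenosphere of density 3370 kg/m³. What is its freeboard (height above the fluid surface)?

11.1 km

Floating equilibrium: submerged depth d = t ρ_obj/ρ_fluid = 52.14 km × 2650/3370 = 41 km.
Freeboard = t − d = 52.14 km − 41 km = 11.1 km.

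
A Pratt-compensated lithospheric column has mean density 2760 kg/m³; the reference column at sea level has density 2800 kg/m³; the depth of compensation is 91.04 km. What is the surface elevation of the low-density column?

ρ_ref D = ρ (D + h) → h = D (ρ_ref − ρ)/ρ.
h = 91.04 km × (2800 − 2760)/2760 = 1.32 km.

1.32 km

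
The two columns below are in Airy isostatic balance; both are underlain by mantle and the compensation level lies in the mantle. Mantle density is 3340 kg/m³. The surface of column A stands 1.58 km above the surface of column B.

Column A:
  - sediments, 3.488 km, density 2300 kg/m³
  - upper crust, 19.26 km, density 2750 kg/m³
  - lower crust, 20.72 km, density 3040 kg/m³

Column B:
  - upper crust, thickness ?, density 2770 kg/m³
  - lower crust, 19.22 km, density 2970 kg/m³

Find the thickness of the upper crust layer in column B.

Take the compensation level at the base of the deeper column (depth z_c below the surface of column A) and equate Σ ρ_i t_i down to z_c; mantle fills any gap and the z_c terms cancel.
Column A: 3.488×2300 + 19.26×2750 + 20.72×3040 + (z_c − 43.468)×3340
Column B: 1.58×0 + x×2770 + 19.22×2970 + (z_c − 1.58 − 19.22 − x)×3340
The z_c×3340 term appears on both sides and cancels. Collect the known terms of each column as K = Σ(ρt)_known − 3340 × (depth of known layers): K_A = 123976.2 − 3340×43.468 = −21206.92; K_B = 57083.4 − 3340×(1.58 + 19.22) = −12388.6.
Balance: K_A = K_B − x×(3340 − 2770), so x = (K_B − K_A)/(3340 − 2770) = 8818.32/570 = 15.5 km.

15.5 km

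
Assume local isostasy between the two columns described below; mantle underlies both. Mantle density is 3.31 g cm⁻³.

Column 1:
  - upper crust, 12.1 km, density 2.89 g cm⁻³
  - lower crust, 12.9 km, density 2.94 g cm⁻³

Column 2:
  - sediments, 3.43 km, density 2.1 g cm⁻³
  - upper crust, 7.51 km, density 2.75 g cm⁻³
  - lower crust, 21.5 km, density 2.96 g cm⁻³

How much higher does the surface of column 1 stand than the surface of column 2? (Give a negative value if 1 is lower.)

−1.82 km

For any compensation level in the mantle, the mantle terms cancel and isostasy reduces to e = (Σt_1 − Σt_2) − (Σ(ρt)_1 − Σ(ρt)_2) / ρ_m.
Σt_1 = 25 km; Σt_2 = 32.44 km; Σ(ρt)_1 = 72.895; Σ(ρt)_2 = 91.4955 (in km·g cm⁻³).
e = (25 − 32.44) − (72.895 − 91.4955) / 3.31 = −1.82 km.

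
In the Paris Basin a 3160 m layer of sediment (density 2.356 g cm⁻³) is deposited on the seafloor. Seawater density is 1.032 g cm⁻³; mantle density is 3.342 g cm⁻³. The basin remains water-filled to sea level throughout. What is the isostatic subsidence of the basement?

Submarine loading: the sediment displaces seawater, and the subsidence is in turn flooded, so s (ρ_m − ρ_w) = t (ρ_sed − ρ_w).
s = 3160 m × (2.356 − 1.032) / (3.342 − 1.032) = 1810 m.

1810 m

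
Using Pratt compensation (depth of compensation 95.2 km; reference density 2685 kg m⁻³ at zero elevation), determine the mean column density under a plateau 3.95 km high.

Pratt balance: ρ_ref D = ρ (D + h).
ρ = ρ_ref D/(D + h) = 2685 × 95.2 km/(95.2 km + 3.95 km) = 2580 kg m⁻³.

2580 kg m⁻³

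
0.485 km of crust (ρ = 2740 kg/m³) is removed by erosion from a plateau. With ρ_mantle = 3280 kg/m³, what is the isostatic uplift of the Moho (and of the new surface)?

0.405 km

Unloading: uplift u = e ρ_c/ρ_m = 0.485 km × 2740/3280 = 0.405 km.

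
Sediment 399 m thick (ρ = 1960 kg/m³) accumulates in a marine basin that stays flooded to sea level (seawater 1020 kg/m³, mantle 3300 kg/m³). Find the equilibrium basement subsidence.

Submarine loading: the sediment displaces seawater, and the subsidence is in turn flooded, so s (ρ_m − ρ_w) = t (ρ_sed − ρ_w).
s = 399 m × (1960 − 1020) / (3300 − 1020) = 164 m.

164 m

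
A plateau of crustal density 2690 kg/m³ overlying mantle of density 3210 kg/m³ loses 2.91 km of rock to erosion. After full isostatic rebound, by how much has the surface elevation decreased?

0.471 km

Rebound u = e ρ_c/ρ_m = 2.91 km × 2690/3210 = 2.439 km.
Net surface drop = e − u = 2.91 km − 2.439 km = e (ρ_m − ρ_c)/ρ_m = 0.471 km.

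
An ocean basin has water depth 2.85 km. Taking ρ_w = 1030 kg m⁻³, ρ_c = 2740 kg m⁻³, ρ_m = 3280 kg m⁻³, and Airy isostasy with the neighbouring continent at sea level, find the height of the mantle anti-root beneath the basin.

9.03 km

Isostatic balance requires: replacing crust with seawater at the top is compensated by replacing crust with mantle at the base: d (ρ_c − ρ_w) = a (ρ_m − ρ_c).
a = d (ρ_c − ρ_w)/(ρ_m − ρ_c) = 2.85 km × 1710/540 = 9.03 km.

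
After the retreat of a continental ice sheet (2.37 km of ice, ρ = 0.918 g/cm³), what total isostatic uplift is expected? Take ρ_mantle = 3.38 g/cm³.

Removing the load lets mantle flow back in; uplift u satisfies ρ_ice t = ρ_m u.
u = t ρ_ice/ρ_m = 2.37 km × 0.918/3.38 = 0.644 km.

0.644 km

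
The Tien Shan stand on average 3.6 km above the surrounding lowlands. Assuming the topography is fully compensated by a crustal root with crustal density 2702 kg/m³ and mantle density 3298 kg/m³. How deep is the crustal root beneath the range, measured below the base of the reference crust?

16.3 km

Balancing pressure at the compensation depth: the weight of the topography is balanced by the buoyancy of the root, ρ_c h = (ρ_m − ρ_c) r.
r = h · ρ_c / (ρ_m − ρ_c) = 3.6 km × 2702 / (3298 − 2702) = 16.3 km.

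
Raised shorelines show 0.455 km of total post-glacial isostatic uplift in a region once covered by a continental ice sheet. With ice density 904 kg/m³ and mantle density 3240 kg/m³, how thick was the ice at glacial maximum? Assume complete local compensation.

1.63 km

u = t ρ_ice/ρ_m → t = u ρ_m/ρ_ice = 0.455 km × 3240/904 = 1.63 km.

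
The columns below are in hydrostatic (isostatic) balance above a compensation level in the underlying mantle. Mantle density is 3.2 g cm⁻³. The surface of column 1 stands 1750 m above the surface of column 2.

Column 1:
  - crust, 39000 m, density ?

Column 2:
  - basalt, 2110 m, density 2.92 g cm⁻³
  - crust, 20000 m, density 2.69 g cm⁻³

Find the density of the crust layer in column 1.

2.78 g cm⁻³

Take the compensation level at the base of the deeper column (depth z_c below the surface of column 1) and equate Σ ρ_i t_i down to z_c; mantle fills any gap and the z_c terms cancel.
Column 1: 39000×ρ + (z_c − 39000)×3.2
Column 2: 1750×0 + 2110×2.92 + 20000×2.69 + (z_c − 1750 − 22110)×3.2
The z_c×3.2 term appears on both sides and cancels. Collect the known terms of each column as K = Σ(ρt)_known − 3.2 × (depth of known layers): K_1 = 0 − 3.2×39000 = −124800; K_2 = 59961.2 − 3.2×(1750 + 22110) = −16390.8.
Balance: K_1 + 39000×ρ = K_2, so ρ = (K_2 − K_1)/39000 = 108409/39000 = 2.78 g cm⁻³.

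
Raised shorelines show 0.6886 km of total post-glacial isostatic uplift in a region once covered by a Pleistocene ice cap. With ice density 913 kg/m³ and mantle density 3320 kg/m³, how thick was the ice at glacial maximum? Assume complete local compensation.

u = t ρ_ice/ρ_m → t = u ρ_m/ρ_ice = 0.6886 km × 3320/913 = 2.5 km.

2.5 km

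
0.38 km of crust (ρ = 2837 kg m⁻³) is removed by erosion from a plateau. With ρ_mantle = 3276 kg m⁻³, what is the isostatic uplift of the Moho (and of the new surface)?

0.329 km

Unloading: uplift u = e ρ_c/ρ_m = 0.38 km × 2837/3276 = 0.329 km.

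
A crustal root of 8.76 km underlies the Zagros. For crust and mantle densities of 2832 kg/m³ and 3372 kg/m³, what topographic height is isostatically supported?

Isostatic balance requires: ρ_c h = (ρ_m − ρ_c) r.
h = r (ρ_m − ρ_c) / ρ_c = 8.76 km × (3372 − 2832) / 2832 = 1.67 km.

1.67 km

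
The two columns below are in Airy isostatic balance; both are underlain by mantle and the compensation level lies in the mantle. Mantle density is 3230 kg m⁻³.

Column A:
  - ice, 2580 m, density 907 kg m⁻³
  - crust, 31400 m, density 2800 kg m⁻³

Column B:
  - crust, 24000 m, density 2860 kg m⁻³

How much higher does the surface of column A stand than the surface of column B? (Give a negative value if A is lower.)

For any compensation level in the mantle, the mantle terms cancel and isostasy reduces to e = (Σt_A − Σt_B) − (Σ(ρt)_A − Σ(ρt)_B) / ρ_m.
Σt_A = 33980 m; Σt_B = 24000 m; Σ(ρt)_A = 90260060; Σ(ρt)_B = 68640000 (in m·kg m⁻³).
e = (33980 − 24000) − (90260060 − 68640000) / 3230 = 3290 m.

3290 m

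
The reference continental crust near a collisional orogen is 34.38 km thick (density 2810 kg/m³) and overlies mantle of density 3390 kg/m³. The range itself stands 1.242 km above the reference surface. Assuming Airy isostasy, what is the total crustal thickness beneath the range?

Root depth r = h ρ_c / (ρ_m − ρ_c) = 1.242 km × 2810 / 580 = 6.017 km.
Total thickness = T + h + r = 34.38 km + 1.242 km + 6.017 km = 41.6 km.

41.6 km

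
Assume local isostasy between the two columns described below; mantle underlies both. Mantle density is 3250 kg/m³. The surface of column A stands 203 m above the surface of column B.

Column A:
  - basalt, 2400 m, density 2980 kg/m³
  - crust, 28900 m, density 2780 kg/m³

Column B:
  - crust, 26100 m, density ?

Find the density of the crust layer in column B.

Take the compensation level at the base of the deeper column (depth z_c below the surface of column A) and equate Σ ρ_i t_i down to z_c; mantle fills any gap and the z_c terms cancel.
Column A: 2400×2980 + 28900×2780 + (z_c − 31300)×3250
Column B: 203×0 + 26100×ρ + (z_c − 203 − 26100)×3250
The z_c×3250 term appears on both sides and cancels. Collect the known terms of each column as K = Σ(ρt)_known − 3250 × (depth of known layers): K_A = 87494000 − 3250×31300 = −14231000; K_B = 0 − 3250×(203 + 26100) = −85484750.
Balance: K_A = K_B + 26100×ρ, so ρ = (K_A − K_B)/26100 = 71253800/26100 = 2730 kg/m³.

2730 kg/m³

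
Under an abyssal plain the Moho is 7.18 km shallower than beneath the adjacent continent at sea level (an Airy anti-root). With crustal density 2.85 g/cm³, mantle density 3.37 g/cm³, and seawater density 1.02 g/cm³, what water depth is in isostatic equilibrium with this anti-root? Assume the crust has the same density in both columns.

2.04 km

Replacing a thickness d of crust by seawater at the top must be balanced by replacing crust with mantle at the base: d (ρ_c − ρ_w) = a (ρ_m − ρ_c).
d = a (ρ_m − ρ_c)/(ρ_c − ρ_w) = 7.18 km × 0.52/1.83 = 2.04 km.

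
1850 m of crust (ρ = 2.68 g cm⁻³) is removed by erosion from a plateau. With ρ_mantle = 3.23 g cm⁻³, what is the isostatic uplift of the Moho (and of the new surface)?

Unloading: uplift u = e ρ_c/ρ_m = 1850 m × 2.68/3.23 = 1530 m.

1530 m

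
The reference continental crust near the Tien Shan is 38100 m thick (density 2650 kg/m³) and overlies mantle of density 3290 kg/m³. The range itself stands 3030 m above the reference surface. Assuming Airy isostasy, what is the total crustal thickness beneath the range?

Root depth r = h ρ_c / (ρ_m − ρ_c) = 3030 m × 2650 / 640 = 12550 m.
Total thickness = T + h + r = 38100 m + 3030 m + 12550 m = 53700 m.

53700 m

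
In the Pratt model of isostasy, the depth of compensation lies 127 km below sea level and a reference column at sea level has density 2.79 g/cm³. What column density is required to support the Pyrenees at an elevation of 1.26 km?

2.76 g/cm³

Pratt balance: ρ_ref D = ρ (D + h).
ρ = ρ_ref D/(D + h) = 2.79 × 127 km/(127 km + 1.26 km) = 2.76 g/cm³.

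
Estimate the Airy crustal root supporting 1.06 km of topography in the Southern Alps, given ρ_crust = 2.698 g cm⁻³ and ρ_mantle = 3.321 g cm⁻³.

Equating mass per unit area of the two columns: the weight of the topography is balanced by the buoyancy of the root, ρ_c h = (ρ_m − ρ_c) r.
r = h · ρ_c / (ρ_m − ρ_c) = 1.06 km × 2.698 / (3.321 − 2.698) = 4.59 km.

4.59 km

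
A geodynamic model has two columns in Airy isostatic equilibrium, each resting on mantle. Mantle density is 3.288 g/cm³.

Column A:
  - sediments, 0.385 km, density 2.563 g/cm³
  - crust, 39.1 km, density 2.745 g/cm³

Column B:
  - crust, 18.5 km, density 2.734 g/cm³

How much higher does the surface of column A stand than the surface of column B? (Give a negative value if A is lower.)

For any compensation level in the mantle, the mantle terms cancel and isostasy reduces to e = (Σt_A − Σt_B) − (Σ(ρt)_A − Σ(ρt)_B) / ρ_m.
Σt_A = 39.485 km; Σt_B = 18.5 km; Σ(ρt)_A = 108.316255; Σ(ρt)_B = 50.579 (in km·g/cm³).
e = (39.485 − 18.5) − (108.316255 − 50.579) / 3.288 = 3.43 km.

3.43 km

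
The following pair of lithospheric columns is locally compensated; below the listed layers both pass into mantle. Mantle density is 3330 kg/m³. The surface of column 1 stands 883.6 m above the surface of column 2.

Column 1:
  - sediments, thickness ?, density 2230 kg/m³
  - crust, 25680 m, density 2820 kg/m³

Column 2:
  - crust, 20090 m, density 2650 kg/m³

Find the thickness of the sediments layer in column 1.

Take the compensation level at the base of the deeper column (depth z_c below the surface of column 1) and equate Σ ρ_i t_i down to z_c; mantle fills any gap and the z_c terms cancel.
Column 1: x×2230 + 25680×2820 + (z_c − 25680 − x)×3330
Column 2: 883.6×0 + 20090×2650 + (z_c − 883.6 − 20090)×3330
The z_c×3330 term appears on both sides and cancels. Collect the known terms of each column as K = Σ(ρt)_known − 3330 × (depth of known layers): K_1 = 72417600 − 3330×25680 = −13096800; K_2 = 53238500 − 3330×(883.6 + 20090) = −16603588.
Balance: K_1 − x×(3330 − 2230) = K_2, so x = (K_1 − K_2)/(3330 − 2230) = 3506790/1100 = 3190 m.

3190 m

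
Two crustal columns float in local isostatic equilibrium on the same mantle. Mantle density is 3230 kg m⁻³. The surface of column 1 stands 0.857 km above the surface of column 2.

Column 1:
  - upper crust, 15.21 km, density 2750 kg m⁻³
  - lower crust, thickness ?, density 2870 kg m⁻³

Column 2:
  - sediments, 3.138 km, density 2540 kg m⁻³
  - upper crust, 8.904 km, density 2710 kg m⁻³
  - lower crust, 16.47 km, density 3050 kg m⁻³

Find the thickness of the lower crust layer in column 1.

Take the compensation level at the base of the deeper column (depth z_c below the surface of column 1) and equate Σ ρ_i t_i down to z_c; mantle fills any gap and the z_c terms cancel.
Column 1: 15.21×2750 + x×2870 + (z_c − 15.21 − x)×3230
Column 2: 0.857×0 + 3.138×2540 + 8.904×2710 + 16.47×3050 + (z_c − 0.857 − 28.512)×3230
The z_c×3230 term appears on both sides and cancels. Collect the known terms of each column as K = Σ(ρt)_known − 3230 × (depth of known layers): K_1 = 41827.5 − 3230×15.21 = −7300.8; K_2 = 82333.86 − 3230×(0.857 + 28.512) = −12528.01.
Balance: K_1 − x×(3230 − 2870) = K_2, so x = (K_1 − K_2)/(3230 − 2870) = 5227.21/360 = 14.5 km.

14.5 km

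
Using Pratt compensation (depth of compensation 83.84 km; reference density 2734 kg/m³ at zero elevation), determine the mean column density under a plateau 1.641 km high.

2680 kg/m³

Pratt balance: ρ_ref D = ρ (D + h).
ρ = ρ_ref D/(D + h) = 2734 × 83.84 km/(83.84 km + 1.641 km) = 2680 kg/m³.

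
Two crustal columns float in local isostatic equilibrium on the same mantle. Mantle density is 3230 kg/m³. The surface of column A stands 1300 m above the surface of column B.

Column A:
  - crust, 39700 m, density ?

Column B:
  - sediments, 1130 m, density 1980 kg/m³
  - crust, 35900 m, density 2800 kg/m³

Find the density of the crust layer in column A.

Take the compensation level at the base of the deeper column (depth z_c below the surface of column A) and equate Σ ρ_i t_i down to z_c; mantle fills any gap and the z_c terms cancel.
Column A: 39700×ρ + (z_c − 39700)×3230
Column B: 1300×0 + 1130×1980 + 35900×2800 + (z_c − 1300 − 37030)×3230
The z_c×3230 term appears on both sides and cancels. Collect the known terms of each column as K = Σ(ρt)_known − 3230 × (depth of known layers): K_A = 0 − 3230×39700 = −128231000; K_B = 102757400 − 3230×(1300 + 37030) = −21048500.
Balance: K_A + 39700×ρ = K_B, so ρ = (K_B − K_A)/39700 = 107182000/39700 = 2700 kg/m³.

2700 kg/m³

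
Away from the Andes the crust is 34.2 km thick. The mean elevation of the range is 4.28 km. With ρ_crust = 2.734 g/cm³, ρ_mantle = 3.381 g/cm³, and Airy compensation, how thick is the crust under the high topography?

Root depth r = h ρ_c / (ρ_m − ρ_c) = 4.28 km × 2.734 / 0.647 = 18.09 km.
Total thickness = T + h + r = 34.2 km + 4.28 km + 18.09 km = 56.6 km.

56.6 km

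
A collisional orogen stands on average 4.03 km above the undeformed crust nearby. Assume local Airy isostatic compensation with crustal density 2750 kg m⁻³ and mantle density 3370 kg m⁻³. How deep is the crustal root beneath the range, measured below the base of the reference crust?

17.9 km

Isostatic balance requires: the weight of the topography is balanced by the buoyancy of the root, ρ_c h = (ρ_m − ρ_c) r.
r = h · ρ_c / (ρ_m − ρ_c) = 4.03 km × 2750 / (3370 − 2750) = 17.9 km.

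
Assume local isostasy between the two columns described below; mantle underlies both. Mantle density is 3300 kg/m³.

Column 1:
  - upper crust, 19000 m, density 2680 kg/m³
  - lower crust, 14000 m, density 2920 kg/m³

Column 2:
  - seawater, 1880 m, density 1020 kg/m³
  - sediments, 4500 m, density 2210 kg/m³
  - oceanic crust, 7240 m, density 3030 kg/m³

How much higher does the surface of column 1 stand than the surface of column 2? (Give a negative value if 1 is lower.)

1800 m

For any compensation level in the mantle, the mantle terms cancel and isostasy reduces to e = (Σt_1 − Σt_2) − (Σ(ρt)_1 − Σ(ρt)_2) / ρ_m.
Σt_1 = 33000 m; Σt_2 = 13620 m; Σ(ρt)_1 = 91800000; Σ(ρt)_2 = 33799800 (in m·kg/m³).
e = (33000 − 13620) − (91800000 − 33799800) / 3300 = 1800 m.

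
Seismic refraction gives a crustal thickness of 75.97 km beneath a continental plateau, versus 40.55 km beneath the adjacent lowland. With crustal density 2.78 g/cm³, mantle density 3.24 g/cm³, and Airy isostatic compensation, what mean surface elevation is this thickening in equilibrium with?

Excess crust Δ = 75.97 km − 40.55 km = 35.42 km, split between elevation h and root r with h + r = Δ.
Airy balance ρ_c h = (ρ_m − ρ_c) r gives r = h ρ_c/(ρ_m − ρ_c), so h (1 + ρ_c/(ρ_m − ρ_c)) = Δ, i.e. h = Δ (ρ_m − ρ_c)/ρ_m.
h = 35.42 km × 0.46/3.24 = 5.03 km.

5.03 km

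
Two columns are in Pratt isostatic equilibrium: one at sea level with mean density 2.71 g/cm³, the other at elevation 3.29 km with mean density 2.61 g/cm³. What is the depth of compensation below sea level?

ρ_ref D = ρ (D + h) → D (ρ_ref − ρ) = ρ h.
D = ρ h/(ρ_ref − ρ) = 2.61 × 3.29 km/(2.71 − 2.61) = 85.9 km.

85.9 km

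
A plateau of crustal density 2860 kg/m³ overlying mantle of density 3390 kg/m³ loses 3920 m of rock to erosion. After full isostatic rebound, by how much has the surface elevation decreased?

Rebound u = e ρ_c/ρ_m = 3920 m × 2860/3390 = 3307 m.
Net surface drop = e − u = 3920 m − 3307 m = e (ρ_m − ρ_c)/ρ_m = 613 m.

613 m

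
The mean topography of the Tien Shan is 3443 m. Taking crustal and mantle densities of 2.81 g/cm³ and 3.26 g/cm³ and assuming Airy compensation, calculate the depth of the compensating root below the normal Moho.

For local isostatic compensation: the weight of the topography is balanced by the buoyancy of the root, ρ_c h = (ρ_m − ρ_c) r.
r = h · ρ_c / (ρ_m − ρ_c) = 3443 m × 2.81 / (3.26 − 2.81) = 21500 m.

21500 m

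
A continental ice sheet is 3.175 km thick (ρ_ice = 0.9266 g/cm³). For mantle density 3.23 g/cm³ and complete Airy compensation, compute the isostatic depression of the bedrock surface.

Isostatic balance requires: the ice load ρ_ice t is balanced by mantle displaced below, ρ_m s.
s = t ρ_ice / ρ_m = 3.175 km × 0.9266/3.23 = 0.911 km.

0.911 km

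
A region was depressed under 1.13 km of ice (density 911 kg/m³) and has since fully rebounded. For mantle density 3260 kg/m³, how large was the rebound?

Removing the load lets mantle flow back in; uplift u satisfies ρ_ice t = ρ_m u.
u = t ρ_ice/ρ_m = 1.13 km × 911/3260 = 0.316 km.

0.316 km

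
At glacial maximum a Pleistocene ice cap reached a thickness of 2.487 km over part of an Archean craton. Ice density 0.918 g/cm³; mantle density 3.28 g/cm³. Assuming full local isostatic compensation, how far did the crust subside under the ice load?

0.696 km

Balancing pressure at the compensation depth: the ice load ρ_ice t is balanced by mantle displaced below, ρ_m s.
s = t ρ_ice / ρ_m = 2.487 km × 0.918/3.28 = 0.696 km.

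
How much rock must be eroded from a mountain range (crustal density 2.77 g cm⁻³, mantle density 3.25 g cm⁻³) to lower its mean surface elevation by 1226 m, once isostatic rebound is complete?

8300 m

Net drop Δ = e − u = e − e ρ_c/ρ_m = e (ρ_m − ρ_c)/ρ_m.
e = Δ ρ_m/(ρ_m − ρ_c) = 1226 m × 3.25/0.48 = 8300 m.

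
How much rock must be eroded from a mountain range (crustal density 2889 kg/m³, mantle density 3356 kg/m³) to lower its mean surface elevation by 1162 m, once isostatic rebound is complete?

8350 m

Net drop Δ = e − u = e − e ρ_c/ρ_m = e (ρ_m − ρ_c)/ρ_m.
e = Δ ρ_m/(ρ_m − ρ_c) = 1162 m × 3356/467 = 8350 m.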